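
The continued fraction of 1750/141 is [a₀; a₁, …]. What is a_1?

1750 = 12·141 + 58   →  a_0 = 12
141 = 2·58 + 25   →  a_1 = 2

2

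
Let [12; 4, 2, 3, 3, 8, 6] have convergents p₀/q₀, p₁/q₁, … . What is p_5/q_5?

10355/847

Using pₖ = aₖpₖ₋₁ + pₖ₋₂, qₖ = aₖqₖ₋₁ + qₖ₋₂ (with p₋₁=1, p₋₂=0, q₋₁=0, q₋₂=1):
  k=0: a=12, p=12, q=1
  k=1: a=4, p=49, q=4
  k=2: a=2, p=110, q=9
  k=3: a=3, p=379, q=31
  k=4: a=3, p=1247, q=102
  k=5: a=8, p=10355, q=847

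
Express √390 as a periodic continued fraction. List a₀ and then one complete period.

a₀ = ⌊√390⌋ = 19.
With m₀=0, d₀=1 and mₖ₊₁ = dₖaₖ − mₖ, dₖ₊₁ = (n − mₖ₊₁²)/dₖ, aₖ₊₁ = ⌊(a₀+mₖ₊₁)/dₖ₊₁⌋:
  k=1: m=19, d=29, a=1
  k=2: m=10, d=10, a=2
  k=3: m=10, d=29, a=1
  k=4: m=19, d=1, a=38
d=1 and a=2a₀=38 at k=4, so the next step gives (m, d) = (19, 29) again — its k=1 value — and the period has length 4.

[19; 1, 2, 1, 38]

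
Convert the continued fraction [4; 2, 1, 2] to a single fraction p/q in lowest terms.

35/8

Fold from the inside: start with 2/1.
  1 + 1/2 = 3/2
  2 + 2/3 = 8/3
  4 + 3/8 = 35/8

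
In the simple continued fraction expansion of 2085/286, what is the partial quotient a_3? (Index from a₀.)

4

2085 = 7·286 + 83   →  a_0 = 7
286 = 3·83 + 37   →  a_1 = 3
83 = 2·37 + 9   →  a_2 = 2
37 = 4·9 + 1   →  a_3 = 4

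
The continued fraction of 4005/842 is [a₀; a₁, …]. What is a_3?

4005 = 4·842 + 637   →  a_0 = 4
842 = 1·637 + 205   →  a_1 = 1
637 = 3·205 + 22   →  a_2 = 3
205 = 9·22 + 7   →  a_3 = 9

9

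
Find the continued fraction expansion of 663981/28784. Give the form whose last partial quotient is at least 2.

[23; 14, 1, 3, 3, 9, 16]

663981 = 23×28784 + 1949
28784 = 14×1949 + 1498
1949 = 1×1498 + 451
1498 = 3×451 + 145
451 = 3×145 + 16
145 = 9×16 + 1
16 = 16×1 + 0  (stop)
So 663981/28784 = [23; 14, 1, 3, 3, 9, 16].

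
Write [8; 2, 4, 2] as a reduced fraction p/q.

Using pₖ = aₖpₖ₋₁ + pₖ₋₂ and qₖ = aₖqₖ₋₁ + qₖ₋₂:
  k=0: a=8, p=8, q=1
  k=1: a=2, p=17, q=2
  k=2: a=4, p=76, q=9
  k=3: a=2, p=169, q=20

169/20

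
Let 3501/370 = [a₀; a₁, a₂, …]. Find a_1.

2

3501 = 9·370 + 171   →  a_0 = 9
370 = 2·171 + 28   →  a_1 = 2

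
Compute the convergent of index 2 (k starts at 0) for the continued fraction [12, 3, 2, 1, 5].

86/7

Using pₖ = aₖpₖ₋₁ + pₖ₋₂, qₖ = aₖqₖ₋₁ + qₖ₋₂ (with p₋₁=1, p₋₂=0, q₋₁=0, q₋₂=1):
  k=0: a=12, p=12, q=1
  k=1: a=3, p=37, q=3
  k=2: a=2, p=86, q=7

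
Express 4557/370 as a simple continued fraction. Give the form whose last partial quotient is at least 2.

4557 = 12·370 + 117
370 = 3·117 + 19
117 = 6·19 + 3
19 = 6·3 + 1
3 = 3·1 + 0  (stop)
So 4557/370 = [12; 3, 6, 6, 3].

[12; 3, 6, 6, 3]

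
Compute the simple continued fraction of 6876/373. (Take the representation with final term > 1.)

[18; 2, 3, 3, 3, 1, 3]

6876 = 18×373 + 162
373 = 2×162 + 49
162 = 3×49 + 15
49 = 3×15 + 4
15 = 3×4 + 3
4 = 1×3 + 1
3 = 3×1 + 0  (stop)
So 6876/373 = [18; 2, 3, 3, 3, 1, 3].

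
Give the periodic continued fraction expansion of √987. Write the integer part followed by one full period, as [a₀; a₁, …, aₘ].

[31; 2, 2, 2, 62]

a₀ = ⌊√987⌋ = 31.
With m₀=0, d₀=1 and mₖ₊₁ = dₖaₖ − mₖ, dₖ₊₁ = (n − mₖ₊₁²)/dₖ, aₖ₊₁ = ⌊(a₀+mₖ₊₁)/dₖ₊₁⌋:
  k=1: m=31, d=26, a=2
  k=2: m=21, d=21, a=2
  k=3: m=21, d=26, a=2
  k=4: m=31, d=1, a=62
d=1 and a=2a₀=62 at k=4, so the next step gives (m, d) = (31, 26) again — its k=1 value — and the period has length 4.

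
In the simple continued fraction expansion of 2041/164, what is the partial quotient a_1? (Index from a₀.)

2

2041 = 12·164 + 73   →  a_0 = 12
164 = 2·73 + 18   →  a_1 = 2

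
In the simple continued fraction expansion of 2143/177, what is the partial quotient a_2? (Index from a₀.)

2143 = 12·177 + 19   →  a_0 = 12
177 = 9·19 + 6   →  a_1 = 9
19 = 3·6 + 1   →  a_2 = 3

3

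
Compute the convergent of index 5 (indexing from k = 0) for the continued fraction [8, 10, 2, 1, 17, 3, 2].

Using pₖ = aₖpₖ₋₁ + pₖ₋₂, qₖ = aₖqₖ₋₁ + qₖ₋₂ (with p₋₁=1, p₋₂=0, q₋₁=0, q₋₂=1):
  k=0: a=8, p=8, q=1
  k=1: a=10, p=81, q=10
  k=2: a=2, p=170, q=21
  k=3: a=1, p=251, q=31
  k=4: a=17, p=4437, q=548
  k=5: a=3, p=13562, q=1675

13562/1675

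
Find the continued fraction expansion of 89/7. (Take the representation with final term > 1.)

[12; 1, 2, 2]

89 = 12*7 + 5
7 = 1*5 + 2
5 = 2*2 + 1
2 = 2*1 + 0  (stop)
So 89/7 = [12; 1, 2, 2].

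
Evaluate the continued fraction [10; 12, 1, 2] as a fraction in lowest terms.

Using pₖ = aₖpₖ₋₁ + pₖ₋₂ and qₖ = aₖqₖ₋₁ + qₖ₋₂:
  k=0: a=10, p=10, q=1
  k=1: a=12, p=121, q=12
  k=2: a=1, p=131, q=13
  k=3: a=2, p=383, q=38

383/38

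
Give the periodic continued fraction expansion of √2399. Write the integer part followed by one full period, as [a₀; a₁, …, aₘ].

[48; 1, 47, 1, 96]

a₀ = ⌊√2399⌋ = 48.
With m₀=0, d₀=1 and mₖ₊₁ = dₖaₖ − mₖ, dₖ₊₁ = (n − mₖ₊₁²)/dₖ, aₖ₊₁ = ⌊(a₀+mₖ₊₁)/dₖ₊₁⌋:
  k=1: m=48, d=95, a=1
  k=2: m=47, d=2, a=47
  k=3: m=47, d=95, a=1
  k=4: m=48, d=1, a=96
d=1 and a=2a₀=96 at k=4, so the next step gives (m, d) = (48, 95) again — its k=1 value — and the period has length 4.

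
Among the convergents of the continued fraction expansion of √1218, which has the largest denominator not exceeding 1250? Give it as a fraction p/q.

√1218 = [34; 1, 8, 1, 68, …] (period length 4).
Convergents:
  p_0/q_0 = 34/1
  p_1/q_1 = 35/1
  p_2/q_2 = 314/9
  p_3/q_3 = 349/10
  p_4/q_4 = 24046/689
  p_5/q_5 = 24395/699
  p_6/q_6 = 219206/6281
q_5 = 699 ≤ 1250 < 6281 = q_6, so the answer is 24395/699.

24395/699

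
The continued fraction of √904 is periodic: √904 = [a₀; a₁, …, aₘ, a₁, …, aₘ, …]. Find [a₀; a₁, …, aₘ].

a₀ = ⌊√904⌋ = 30.

[30; 15, 60]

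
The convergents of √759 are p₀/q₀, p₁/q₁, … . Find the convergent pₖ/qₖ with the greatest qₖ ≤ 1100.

√759 = [27; 1, 1, 4, 1, 1, 54, …] (period length 6).
Convergents:
  p_0/q_0 = 27/1
  p_1/q_1 = 28/1
  p_2/q_2 = 55/2
  p_3/q_3 = 248/9
  p_4/q_4 = 303/11
  p_5/q_5 = 551/20
  p_6/q_6 = 30057/1091
  p_7/q_7 = 30608/1111
q_6 = 1091 ≤ 1100 < 1111 = q_7, so the answer is 30057/1091.

30057/1091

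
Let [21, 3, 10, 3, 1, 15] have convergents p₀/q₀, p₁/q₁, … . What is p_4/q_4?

2708/127

Using pₖ = aₖpₖ₋₁ + pₖ₋₂, qₖ = aₖqₖ₋₁ + qₖ₋₂ (with p₋₁=1, p₋₂=0, q₋₁=0, q₋₂=1):
  k=0: a=21, p=21, q=1
  k=1: a=3, p=64, q=3
  k=2: a=10, p=661, q=31
  k=3: a=3, p=2047, q=96
  k=4: a=1, p=2708, q=127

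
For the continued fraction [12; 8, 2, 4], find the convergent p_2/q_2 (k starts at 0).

206/17

Using pₖ = aₖpₖ₋₁ + pₖ₋₂, qₖ = aₖqₖ₋₁ + qₖ₋₂ (with p₋₁=1, p₋₂=0, q₋₁=0, q₋₂=1):
  k=0: a=12, p=12, q=1
  k=1: a=8, p=97, q=8
  k=2: a=2, p=206, q=17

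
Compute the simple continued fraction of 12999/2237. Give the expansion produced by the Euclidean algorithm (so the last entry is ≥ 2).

[5; 1, 4, 3, 2, 7, 8]

12999 = 5×2237 + 1814
2237 = 1×1814 + 423
1814 = 4×423 + 122
423 = 3×122 + 57
122 = 2×57 + 8
57 = 7×8 + 1
8 = 8×1 + 0  (stop)
So 12999/2237 = [5; 1, 4, 3, 2, 7, 8].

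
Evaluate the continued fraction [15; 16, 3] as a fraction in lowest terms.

Using pₖ = aₖpₖ₋₁ + pₖ₋₂ and qₖ = aₖqₖ₋₁ + qₖ₋₂:
  k=0: a=15, p=15, q=1
  k=1: a=16, p=241, q=16
  k=2: a=3, p=738, q=49

738/49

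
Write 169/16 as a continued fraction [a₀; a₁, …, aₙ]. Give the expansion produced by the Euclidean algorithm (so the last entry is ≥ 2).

169 = 10·16 + 9
16 = 1·9 + 7
9 = 1·7 + 2
7 = 3·2 + 1
2 = 2·1 + 0  (stop)
So 169/16 = [10; 1, 1, 3, 2].

[10; 1, 1, 3, 2]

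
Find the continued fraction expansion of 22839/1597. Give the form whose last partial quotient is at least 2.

22839 = 14*1597 + 481
1597 = 3*481 + 154
481 = 3*154 + 19
154 = 8*19 + 2
19 = 9*2 + 1
2 = 2*1 + 0  (stop)
So 22839/1597 = [14; 3, 3, 8, 9, 2].

[14; 3, 3, 8, 9, 2]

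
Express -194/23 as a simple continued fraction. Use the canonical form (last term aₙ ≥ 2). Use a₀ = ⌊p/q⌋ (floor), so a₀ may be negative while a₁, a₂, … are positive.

[-9; 1, 1, 3, 3]

-194 = -9×23 + 13
23 = 1×13 + 10
13 = 1×10 + 3
10 = 3×3 + 1
3 = 3×1 + 0  (stop)
So -194/23 = [-9; 1, 1, 3, 3].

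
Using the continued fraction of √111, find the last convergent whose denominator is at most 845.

6353/603

√111 = [10; 1, 1, 6, 1, 1, 20, …] (period length 6).
Convergents:
  p_0/q_0 = 10/1
  p_1/q_1 = 11/1
  p_2/q_2 = 21/2
  p_3/q_3 = 137/13
  p_4/q_4 = 158/15
  p_5/q_5 = 295/28
  p_6/q_6 = 6058/575
  p_7/q_7 = 6353/603
  p_8/q_8 = 12411/1178
q_7 = 603 ≤ 845 < 1178 = q_8, so the answer is 6353/603.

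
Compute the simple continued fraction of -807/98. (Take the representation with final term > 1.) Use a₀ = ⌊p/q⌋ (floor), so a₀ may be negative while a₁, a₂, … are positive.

-807 = -9·98 + 75
98 = 1·75 + 23
75 = 3·23 + 6
23 = 3·6 + 5
6 = 1·5 + 1
5 = 5·1 + 0  (stop)
So -807/98 = [-9; 1, 3, 3, 1, 5].

[-9; 1, 3, 3, 1, 5]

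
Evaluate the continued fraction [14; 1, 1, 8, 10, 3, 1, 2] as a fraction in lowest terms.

28230/1943

Using pₖ = aₖpₖ₋₁ + pₖ₋₂ and qₖ = aₖqₖ₋₁ + qₖ₋₂:
  k=0: a=14, p=14, q=1
  k=1: a=1, p=15, q=1
  k=2: a=1, p=29, q=2
  k=3: a=8, p=247, q=17
  k=4: a=10, p=2499, q=172
  k=5: a=3, p=7744, q=533
  k=6: a=1, p=10243, q=705
  k=7: a=2, p=28230, q=1943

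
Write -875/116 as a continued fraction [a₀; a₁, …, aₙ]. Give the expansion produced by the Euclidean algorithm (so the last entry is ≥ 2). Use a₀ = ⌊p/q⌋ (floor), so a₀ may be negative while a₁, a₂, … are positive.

[-8; 2, 5, 3, 3]

-875 = -8×116 + 53
116 = 2×53 + 10
53 = 5×10 + 3
10 = 3×3 + 1
3 = 3×1 + 0  (stop)
So -875/116 = [-8; 2, 5, 3, 3].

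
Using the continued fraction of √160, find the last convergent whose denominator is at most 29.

253/20

√160 = [12; 1, 1, 1, 5, 1, 1, 1, 24, …] (period length 8).
Convergents:
  p_0/q_0 = 12/1
  p_1/q_1 = 13/1
  p_2/q_2 = 25/2
  p_3/q_3 = 38/3
  p_4/q_4 = 215/17
  p_5/q_5 = 253/20
  p_6/q_6 = 468/37
q_5 = 20 ≤ 29 < 37 = q_6, so the answer is 253/20.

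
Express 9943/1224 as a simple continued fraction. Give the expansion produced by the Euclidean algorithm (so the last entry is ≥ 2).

[8; 8, 9, 2, 3, 2]

9943 = 8·1224 + 151
1224 = 8·151 + 16
151 = 9·16 + 7
16 = 2·7 + 2
7 = 3·2 + 1
2 = 2·1 + 0  (stop)
So 9943/1224 = [8; 8, 9, 2, 3, 2].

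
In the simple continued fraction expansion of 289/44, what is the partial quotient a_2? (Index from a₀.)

289 = 6·44 + 25   →  a_0 = 6
44 = 1·25 + 19   →  a_1 = 1
25 = 1·19 + 6   →  a_2 = 1

1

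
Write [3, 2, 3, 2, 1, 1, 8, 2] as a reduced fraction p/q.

2436/709

Fold from the inside: start with 2/1.
  8 + 1/2 = 17/2
  1 + 2/17 = 19/17
  1 + 17/19 = 36/19
  2 + 19/36 = 91/36
  3 + 36/91 = 309/91
  2 + 91/309 = 709/309
  3 + 309/709 = 2436/709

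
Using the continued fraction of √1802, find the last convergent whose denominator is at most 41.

√1802 = [42; 2, 4, 2, 84, …] (period length 4).
Convergents:
  p_0/q_0 = 42/1
  p_1/q_1 = 85/2
  p_2/q_2 = 382/9
  p_3/q_3 = 849/20
  p_4/q_4 = 71698/1689
q_3 = 20 ≤ 41 < 1689 = q_4, so the answer is 849/20.

849/20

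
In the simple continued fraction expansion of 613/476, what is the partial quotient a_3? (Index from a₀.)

9

613 = 1·476 + 137   →  a_0 = 1
476 = 3·137 + 65   →  a_1 = 3
137 = 2·65 + 7   →  a_2 = 2
65 = 9·7 + 2   →  a_3 = 9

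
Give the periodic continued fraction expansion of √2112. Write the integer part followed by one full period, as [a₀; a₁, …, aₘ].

a₀ = ⌊√2112⌋ = 45.
With m₀=0, d₀=1 and mₖ₊₁ = dₖaₖ − mₖ, dₖ₊₁ = (n − mₖ₊₁²)/dₖ, aₖ₊₁ = ⌊(a₀+mₖ₊₁)/dₖ₊₁⌋:
  k=1: m=45, d=87, a=1
  k=2: m=42, d=4, a=21
  k=3: m=42, d=87, a=1
  k=4: m=45, d=1, a=90
d=1 and a=2a₀=90 at k=4, so the next step gives (m, d) = (45, 87) again — its k=1 value — and the period has length 4.

[45; 1, 21, 1, 90]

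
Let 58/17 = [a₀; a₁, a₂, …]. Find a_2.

2

58 = 3·17 + 7   →  a_0 = 3
17 = 2·7 + 3   →  a_1 = 2
7 = 2·3 + 1   →  a_2 = 2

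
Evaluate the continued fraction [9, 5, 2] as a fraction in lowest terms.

Using pₖ = aₖpₖ₋₁ + pₖ₋₂ and qₖ = aₖqₖ₋₁ + qₖ₋₂:
  k=0: a=9, p=9, q=1
  k=1: a=5, p=46, q=5
  k=2: a=2, p=101, q=11

101/11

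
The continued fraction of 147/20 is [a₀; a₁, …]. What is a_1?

147 = 7·20 + 7   →  a_0 = 7
20 = 2·7 + 6   →  a_1 = 2

2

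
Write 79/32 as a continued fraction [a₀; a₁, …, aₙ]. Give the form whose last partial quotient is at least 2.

79 = 2·32 + 15
32 = 2·15 + 2
15 = 7·2 + 1
2 = 2·1 + 0  (stop)
So 79/32 = [2; 2, 7, 2].

[2; 2, 7, 2]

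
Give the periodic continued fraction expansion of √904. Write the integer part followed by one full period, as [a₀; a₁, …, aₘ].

[30; 15, 60]

a₀ = ⌊√904⌋ = 30.
With m₀=0, d₀=1 and mₖ₊₁ = dₖaₖ − mₖ, dₖ₊₁ = (n − mₖ₊₁²)/dₖ, aₖ₊₁ = ⌊(a₀+mₖ₊₁)/dₖ₊₁⌋:
  k=1: m=30, d=4, a=15
  k=2: m=30, d=1, a=60
d=1 and a=2a₀=60 at k=2, so the next step gives (m, d) = (30, 4) again — its k=1 value — and the period has length 2.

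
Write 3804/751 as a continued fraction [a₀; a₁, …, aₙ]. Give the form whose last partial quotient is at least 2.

3804 = 5·751 + 49
751 = 15·49 + 16
49 = 3·16 + 1
16 = 16·1 + 0  (stop)
So 3804/751 = [5; 15, 3, 16].

[5; 15, 3, 16]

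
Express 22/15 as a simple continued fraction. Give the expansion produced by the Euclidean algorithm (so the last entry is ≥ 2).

[1; 2, 7]

22 = 1×15 + 7
15 = 2×7 + 1
7 = 7×1 + 0  (stop)
So 22/15 = [1; 2, 7].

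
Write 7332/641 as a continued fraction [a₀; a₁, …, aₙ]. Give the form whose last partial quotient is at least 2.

[11; 2, 3, 1, 1, 3, 1, 8]

7332 = 11·641 + 281
641 = 2·281 + 79
281 = 3·79 + 44
79 = 1·44 + 35
44 = 1·35 + 9
35 = 3·9 + 8
9 = 1·8 + 1
8 = 8·1 + 0  (stop)
So 7332/641 = [11; 2, 3, 1, 1, 3, 1, 8].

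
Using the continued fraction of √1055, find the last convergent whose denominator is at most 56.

√1055 = [32; 2, 12, 2, 64, …] (period length 4).
Convergents:
  p_0/q_0 = 32/1
  p_1/q_1 = 65/2
  p_2/q_2 = 812/25
  p_3/q_3 = 1689/52
  p_4/q_4 = 108908/3353
q_3 = 52 ≤ 56 < 3353 = q_4, so the answer is 1689/52.

1689/52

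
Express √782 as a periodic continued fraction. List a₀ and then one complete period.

[27; 1, 26, 1, 54]

a₀ = ⌊√782⌋ = 27.
With m₀=0, d₀=1 and mₖ₊₁ = dₖaₖ − mₖ, dₖ₊₁ = (n − mₖ₊₁²)/dₖ, aₖ₊₁ = ⌊(a₀+mₖ₊₁)/dₖ₊₁⌋:
  k=1: m=27, d=53, a=1
  k=2: m=26, d=2, a=26
  k=3: m=26, d=53, a=1
  k=4: m=27, d=1, a=54
d=1 and a=2a₀=54 at k=4, so the next step gives (m, d) = (27, 53) again — its k=1 value — and the period has length 4.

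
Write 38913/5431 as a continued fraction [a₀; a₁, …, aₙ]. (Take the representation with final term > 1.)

38913 = 7*5431 + 896
5431 = 6*896 + 55
896 = 16*55 + 16
55 = 3*16 + 7
16 = 2*7 + 2
7 = 3*2 + 1
2 = 2*1 + 0  (stop)
So 38913/5431 = [7; 6, 16, 3, 2, 3, 2].

[7; 6, 16, 3, 2, 3, 2]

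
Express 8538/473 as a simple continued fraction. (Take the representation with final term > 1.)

8538 = 18×473 + 24
473 = 19×24 + 17
24 = 1×17 + 7
17 = 2×7 + 3
7 = 2×3 + 1
3 = 3×1 + 0  (stop)
So 8538/473 = [18; 19, 1, 2, 2, 3].

[18; 19, 1, 2, 2, 3]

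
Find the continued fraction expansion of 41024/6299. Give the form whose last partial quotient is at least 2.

[6; 1, 1, 19, 16, 10]

41024 = 6*6299 + 3230
6299 = 1*3230 + 3069
3230 = 1*3069 + 161
3069 = 19*161 + 10
161 = 16*10 + 1
10 = 10*1 + 0  (stop)
So 41024/6299 = [6; 1, 1, 19, 16, 10].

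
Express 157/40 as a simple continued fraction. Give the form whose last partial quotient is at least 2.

157 = 3×40 + 37
40 = 1×37 + 3
37 = 12×3 + 1
3 = 3×1 + 0  (stop)
So 157/40 = [3; 1, 12, 3].

[3; 1, 12, 3]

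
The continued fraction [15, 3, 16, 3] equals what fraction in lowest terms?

2299/150

Using pₖ = aₖpₖ₋₁ + pₖ₋₂ and qₖ = aₖqₖ₋₁ + qₖ₋₂:
  k=0: a=15, p=15, q=1
  k=1: a=3, p=46, q=3
  k=2: a=16, p=751, q=49
  k=3: a=3, p=2299, q=150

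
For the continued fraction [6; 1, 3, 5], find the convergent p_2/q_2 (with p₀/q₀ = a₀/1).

Using pₖ = aₖpₖ₋₁ + pₖ₋₂, qₖ = aₖqₖ₋₁ + qₖ₋₂ (with p₋₁=1, p₋₂=0, q₋₁=0, q₋₂=1):
  k=0: a=6, p=6, q=1
  k=1: a=1, p=7, q=1
  k=2: a=3, p=27, q=4

27/4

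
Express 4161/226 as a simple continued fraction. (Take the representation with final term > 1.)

[18; 2, 2, 3, 13]

4161 = 18×226 + 93
226 = 2×93 + 40
93 = 2×40 + 13
40 = 3×13 + 1
13 = 13×1 + 0  (stop)
So 4161/226 = [18; 2, 2, 3, 13].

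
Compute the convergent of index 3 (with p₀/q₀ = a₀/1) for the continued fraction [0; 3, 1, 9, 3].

Using pₖ = aₖpₖ₋₁ + pₖ₋₂, qₖ = aₖqₖ₋₁ + qₖ₋₂ (with p₋₁=1, p₋₂=0, q₋₁=0, q₋₂=1):
  k=0: a=0, p=0, q=1
  k=1: a=3, p=1, q=3
  k=2: a=1, p=1, q=4
  k=3: a=9, p=10, q=39

10/39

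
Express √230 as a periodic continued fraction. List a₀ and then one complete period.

[15; 6, 30]

a₀ = ⌊√230⌋ = 15.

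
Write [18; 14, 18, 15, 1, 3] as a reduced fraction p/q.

289048/15995

Using pₖ = aₖpₖ₋₁ + pₖ₋₂ and qₖ = aₖqₖ₋₁ + qₖ₋₂:
  k=0: a=18, p=18, q=1
  k=1: a=14, p=253, q=14
  k=2: a=18, p=4572, q=253
  k=3: a=15, p=68833, q=3809
  k=4: a=1, p=73405, q=4062
  k=5: a=3, p=289048, q=15995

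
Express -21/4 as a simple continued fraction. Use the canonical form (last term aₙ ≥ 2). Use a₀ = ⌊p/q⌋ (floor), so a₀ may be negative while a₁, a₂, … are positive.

-21 = -6·4 + 3
4 = 1·3 + 1
3 = 3·1 + 0  (stop)
So -21/4 = [-6; 1, 3].

[-6; 1, 3]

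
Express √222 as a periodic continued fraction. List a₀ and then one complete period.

[14; 1, 8, 1, 28]

a₀ = ⌊√222⌋ = 14.
With m₀=0, d₀=1 and mₖ₊₁ = dₖaₖ − mₖ, dₖ₊₁ = (n − mₖ₊₁²)/dₖ, aₖ₊₁ = ⌊(a₀+mₖ₊₁)/dₖ₊₁⌋:
  k=1: m=14, d=26, a=1
  k=2: m=12, d=3, a=8
  k=3: m=12, d=26, a=1
  k=4: m=14, d=1, a=28
d=1 and a=2a₀=28 at k=4, so the next step gives (m, d) = (14, 26) again — its k=1 value — and the period has length 4.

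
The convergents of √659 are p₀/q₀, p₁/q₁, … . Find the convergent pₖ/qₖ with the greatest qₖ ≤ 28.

√659 = [25; 1, 2, 25, 2, 1, 50, …] (period length 6).
Convergents:
  p_0/q_0 = 25/1
  p_1/q_1 = 26/1
  p_2/q_2 = 77/3
  p_3/q_3 = 1951/76
q_2 = 3 ≤ 28 < 76 = q_3, so the answer is 77/3.

77/3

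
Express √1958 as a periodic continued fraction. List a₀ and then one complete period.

[44; 4, 88]

a₀ = ⌊√1958⌋ = 44.
With m₀=0, d₀=1 and mₖ₊₁ = dₖaₖ − mₖ, dₖ₊₁ = (n − mₖ₊₁²)/dₖ, aₖ₊₁ = ⌊(a₀+mₖ₊₁)/dₖ₊₁⌋:
  k=1: m=44, d=22, a=4
  k=2: m=44, d=1, a=88
d=1 and a=2a₀=88 at k=2, so the next step gives (m, d) = (44, 22) again — its k=1 value — and the period has length 2.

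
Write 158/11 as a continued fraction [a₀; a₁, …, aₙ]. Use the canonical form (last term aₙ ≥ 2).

158 = 14·11 + 4
11 = 2·4 + 3
4 = 1·3 + 1
3 = 3·1 + 0  (stop)
So 158/11 = [14; 2, 1, 3].

[14; 2, 1, 3]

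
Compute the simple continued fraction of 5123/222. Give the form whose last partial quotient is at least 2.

[23; 13, 17]

5123 = 23×222 + 17
222 = 13×17 + 1
17 = 17×1 + 0  (stop)
So 5123/222 = [23; 13, 17].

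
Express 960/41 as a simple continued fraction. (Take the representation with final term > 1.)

[23; 2, 2, 2, 3]

960 = 23·41 + 17
41 = 2·17 + 7
17 = 2·7 + 3
7 = 2·3 + 1
3 = 3·1 + 0  (stop)
So 960/41 = [23; 2, 2, 2, 3].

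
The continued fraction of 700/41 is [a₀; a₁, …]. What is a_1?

700 = 17·41 + 3   →  a_0 = 17
41 = 13·3 + 2   →  a_1 = 13

13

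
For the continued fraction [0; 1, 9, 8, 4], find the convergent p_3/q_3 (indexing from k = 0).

73/81

Using pₖ = aₖpₖ₋₁ + pₖ₋₂, qₖ = aₖqₖ₋₁ + qₖ₋₂ (with p₋₁=1, p₋₂=0, q₋₁=0, q₋₂=1):
  k=0: a=0, p=0, q=1
  k=1: a=1, p=1, q=1
  k=2: a=9, p=9, q=10
  k=3: a=8, p=73, q=81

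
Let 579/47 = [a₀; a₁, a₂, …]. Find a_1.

579 = 12·47 + 15   →  a_0 = 12
47 = 3·15 + 2   →  a_1 = 3

3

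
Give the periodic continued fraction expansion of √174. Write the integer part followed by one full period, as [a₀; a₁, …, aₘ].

a₀ = ⌊√174⌋ = 13.

[13; 5, 4, 5, 26]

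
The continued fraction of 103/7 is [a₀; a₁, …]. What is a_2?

103 = 14·7 + 5   →  a_0 = 14
7 = 1·5 + 2   →  a_1 = 1
5 = 2·2 + 1   →  a_2 = 2

2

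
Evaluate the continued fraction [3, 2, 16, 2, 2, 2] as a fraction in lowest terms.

1415/406

Fold from the inside: start with 2/1.
  2 + 1/2 = 5/2
  2 + 2/5 = 12/5
  16 + 5/12 = 197/12
  2 + 12/197 = 406/197
  3 + 197/406 = 1415/406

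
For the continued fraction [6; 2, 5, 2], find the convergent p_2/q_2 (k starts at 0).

Using pₖ = aₖpₖ₋₁ + pₖ₋₂, qₖ = aₖqₖ₋₁ + qₖ₋₂ (with p₋₁=1, p₋₂=0, q₋₁=0, q₋₂=1):
  k=0: a=6, p=6, q=1
  k=1: a=2, p=13, q=2
  k=2: a=5, p=71, q=11

71/11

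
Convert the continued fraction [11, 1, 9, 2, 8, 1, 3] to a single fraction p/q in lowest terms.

Fold from the inside: start with 3/1.
  1 + 1/3 = 4/3
  8 + 3/4 = 35/4
  2 + 4/35 = 74/35
  9 + 35/74 = 701/74
  1 + 74/701 = 775/701
  11 + 701/775 = 9226/775

9226/775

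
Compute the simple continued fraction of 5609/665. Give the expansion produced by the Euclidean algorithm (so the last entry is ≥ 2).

5609 = 8*665 + 289
665 = 2*289 + 87
289 = 3*87 + 28
87 = 3*28 + 3
28 = 9*3 + 1
3 = 3*1 + 0  (stop)
So 5609/665 = [8; 2, 3, 3, 9, 3].

[8; 2, 3, 3, 9, 3]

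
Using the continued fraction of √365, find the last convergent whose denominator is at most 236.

3458/181

√365 = [19; 9, 1, 1, 9, 38, …] (period length 5).
Convergents:
  p_0/q_0 = 19/1
  p_1/q_1 = 172/9
  p_2/q_2 = 191/10
  p_3/q_3 = 363/19
  p_4/q_4 = 3458/181
  p_5/q_5 = 131767/6897
q_4 = 181 ≤ 236 < 6897 = q_5, so the answer is 3458/181.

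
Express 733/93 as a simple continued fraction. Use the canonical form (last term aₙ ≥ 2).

[7; 1, 7, 2, 5]

733 = 7×93 + 82
93 = 1×82 + 11
82 = 7×11 + 5
11 = 2×5 + 1
5 = 5×1 + 0  (stop)
So 733/93 = [7; 1, 7, 2, 5].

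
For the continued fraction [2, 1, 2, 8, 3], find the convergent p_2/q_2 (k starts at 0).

8/3

Using pₖ = aₖpₖ₋₁ + pₖ₋₂, qₖ = aₖqₖ₋₁ + qₖ₋₂ (with p₋₁=1, p₋₂=0, q₋₁=0, q₋₂=1):
  k=0: a=2, p=2, q=1
  k=1: a=1, p=3, q=1
  k=2: a=2, p=8, q=3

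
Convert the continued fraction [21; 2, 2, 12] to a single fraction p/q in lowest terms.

Using pₖ = aₖpₖ₋₁ + pₖ₋₂ and qₖ = aₖqₖ₋₁ + qₖ₋₂:
  k=0: a=21, p=21, q=1
  k=1: a=2, p=43, q=2
  k=2: a=2, p=107, q=5
  k=3: a=12, p=1327, q=62

1327/62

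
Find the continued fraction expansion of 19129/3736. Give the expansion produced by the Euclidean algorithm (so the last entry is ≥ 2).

[5; 8, 3, 8, 2, 8]

19129 = 5×3736 + 449
3736 = 8×449 + 144
449 = 3×144 + 17
144 = 8×17 + 8
17 = 2×8 + 1
8 = 8×1 + 0  (stop)
So 19129/3736 = [5; 8, 3, 8, 2, 8].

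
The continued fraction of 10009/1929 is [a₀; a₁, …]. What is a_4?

1

10009 = 5·1929 + 364   →  a_0 = 5
1929 = 5·364 + 109   →  a_1 = 5
364 = 3·109 + 37   →  a_2 = 3
109 = 2·37 + 35   →  a_3 = 2
37 = 1·35 + 2   →  a_4 = 1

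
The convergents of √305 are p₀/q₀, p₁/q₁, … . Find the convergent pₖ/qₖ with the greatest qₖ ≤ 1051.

16853/965

√305 = [17; 2, 6, 2, 34, …] (period length 4).
Convergents:
  p_0/q_0 = 17/1
  p_1/q_1 = 35/2
  p_2/q_2 = 227/13
  p_3/q_3 = 489/28
  p_4/q_4 = 16853/965
  p_5/q_5 = 34195/1958
q_4 = 965 ≤ 1051 < 1958 = q_5, so the answer is 16853/965.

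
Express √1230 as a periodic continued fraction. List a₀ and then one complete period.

[35; 14, 70]

a₀ = ⌊√1230⌋ = 35.
With m₀=0, d₀=1 and mₖ₊₁ = dₖaₖ − mₖ, dₖ₊₁ = (n − mₖ₊₁²)/dₖ, aₖ₊₁ = ⌊(a₀+mₖ₊₁)/dₖ₊₁⌋:
  k=1: m=35, d=5, a=14
  k=2: m=35, d=1, a=70
d=1 and a=2a₀=70 at k=2, so the next step gives (m, d) = (35, 5) again — its k=1 value — and the period has length 2.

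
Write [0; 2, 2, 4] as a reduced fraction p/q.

9/22

Fold from the inside: start with 4/1.
  2 + 1/4 = 9/4
  2 + 4/9 = 22/9
  0 + 9/22 = 9/22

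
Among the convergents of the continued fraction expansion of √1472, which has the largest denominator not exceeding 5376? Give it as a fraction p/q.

√1472 = [38; 2, 1, 2, 1, 2, 76, …] (period length 6).
Convergents:
  p_0/q_0 = 38/1
  p_1/q_1 = 77/2
  p_2/q_2 = 115/3
  p_3/q_3 = 307/8
  p_4/q_4 = 422/11
  p_5/q_5 = 1151/30
  p_6/q_6 = 87898/2291
  p_7/q_7 = 176947/4612
  p_8/q_8 = 264845/6903
q_7 = 4612 ≤ 5376 < 6903 = q_8, so the answer is 176947/4612.

176947/4612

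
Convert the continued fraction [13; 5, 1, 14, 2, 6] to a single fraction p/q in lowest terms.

Fold from the inside: start with 6/1.
  2 + 1/6 = 13/6
  14 + 6/13 = 188/13
  1 + 13/188 = 201/188
  5 + 188/201 = 1193/201
  13 + 201/1193 = 15710/1193

15710/1193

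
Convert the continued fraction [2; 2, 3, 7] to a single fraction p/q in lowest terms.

124/51

Using pₖ = aₖpₖ₋₁ + pₖ₋₂ and qₖ = aₖqₖ₋₁ + qₖ₋₂:
  k=0: a=2, p=2, q=1
  k=1: a=2, p=5, q=2
  k=2: a=3, p=17, q=7
  k=3: a=7, p=124, q=51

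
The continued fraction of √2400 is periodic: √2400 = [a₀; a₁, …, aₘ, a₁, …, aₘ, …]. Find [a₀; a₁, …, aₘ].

a₀ = ⌊√2400⌋ = 48.

[48; 1, 96]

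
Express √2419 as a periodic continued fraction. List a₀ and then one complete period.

a₀ = ⌊√2419⌋ = 49.
With m₀=0, d₀=1 and mₖ₊₁ = dₖaₖ − mₖ, dₖ₊₁ = (n − mₖ₊₁²)/dₖ, aₖ₊₁ = ⌊(a₀+mₖ₊₁)/dₖ₊₁⌋:
  k=1: m=49, d=18, a=5
  k=2: m=41, d=41, a=2
  k=3: m=41, d=18, a=5
  k=4: m=49, d=1, a=98
d=1 and a=2a₀=98 at k=4, so the next step gives (m, d) = (49, 18) again — its k=1 value — and the period has length 4.

[49; 5, 2, 5, 98]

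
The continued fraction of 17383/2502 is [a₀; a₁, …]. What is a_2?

18

17383 = 6·2502 + 2371   →  a_0 = 6
2502 = 1·2371 + 131   →  a_1 = 1
2371 = 18·131 + 13   →  a_2 = 18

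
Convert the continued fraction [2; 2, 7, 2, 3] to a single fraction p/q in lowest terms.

274/111

Fold from the inside: start with 3/1.
  2 + 1/3 = 7/3
  7 + 3/7 = 52/7
  2 + 7/52 = 111/52
  2 + 52/111 = 274/111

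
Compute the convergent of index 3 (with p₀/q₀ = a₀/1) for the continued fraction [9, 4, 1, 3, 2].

175/19

Using pₖ = aₖpₖ₋₁ + pₖ₋₂, qₖ = aₖqₖ₋₁ + qₖ₋₂ (with p₋₁=1, p₋₂=0, q₋₁=0, q₋₂=1):
  k=0: a=9, p=9, q=1
  k=1: a=4, p=37, q=4
  k=2: a=1, p=46, q=5
  k=3: a=3, p=175, q=19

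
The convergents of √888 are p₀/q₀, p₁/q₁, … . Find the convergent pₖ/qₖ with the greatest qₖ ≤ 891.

√888 = [29; 1, 3, 1, 58, …] (period length 4).
Convergents:
  p_0/q_0 = 29/1
  p_1/q_1 = 30/1
  p_2/q_2 = 119/4
  p_3/q_3 = 149/5
  p_4/q_4 = 8761/294
  p_5/q_5 = 8910/299
  p_6/q_6 = 35491/1191
q_5 = 299 ≤ 891 < 1191 = q_6, so the answer is 8910/299.

8910/299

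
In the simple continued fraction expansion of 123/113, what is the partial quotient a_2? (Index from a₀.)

123 = 1·113 + 10   →  a_0 = 1
113 = 11·10 + 3   →  a_1 = 11
10 = 3·3 + 1   →  a_2 = 3

3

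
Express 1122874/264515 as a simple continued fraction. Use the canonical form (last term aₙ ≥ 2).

[4; 4, 12, 3, 12, 10, 14]

1122874 = 4·264515 + 64814
264515 = 4·64814 + 5259
64814 = 12·5259 + 1706
5259 = 3·1706 + 141
1706 = 12·141 + 14
141 = 10·14 + 1
14 = 14·1 + 0  (stop)
So 1122874/264515 = [4; 4, 12, 3, 12, 10, 14].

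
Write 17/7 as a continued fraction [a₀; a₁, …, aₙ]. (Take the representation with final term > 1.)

17 = 2×7 + 3
7 = 2×3 + 1
3 = 3×1 + 0  (stop)
So 17/7 = [2; 2, 3].

[2; 2, 3]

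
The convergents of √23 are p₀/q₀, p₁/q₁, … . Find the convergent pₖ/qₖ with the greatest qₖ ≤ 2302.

√23 = [4; 1, 3, 1, 8, …] (period length 4).
Convergents:
  p_0/q_0 = 4/1
  p_1/q_1 = 5/1
  p_2/q_2 = 19/4
  p_3/q_3 = 24/5
  p_4/q_4 = 211/44
  p_5/q_5 = 235/49
  p_6/q_6 = 916/191
  p_7/q_7 = 1151/240
  p_8/q_8 = 10124/2111
  p_9/q_9 = 11275/2351
q_8 = 2111 ≤ 2302 < 2351 = q_9, so the answer is 10124/2111.

10124/2111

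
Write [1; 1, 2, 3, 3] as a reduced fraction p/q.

Using pₖ = aₖpₖ₋₁ + pₖ₋₂ and qₖ = aₖqₖ₋₁ + qₖ₋₂:
  k=0: a=1, p=1, q=1
  k=1: a=1, p=2, q=1
  k=2: a=2, p=5, q=3
  k=3: a=3, p=17, q=10
  k=4: a=3, p=56, q=33

56/33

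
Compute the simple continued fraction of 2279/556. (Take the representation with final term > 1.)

2279 = 4·556 + 55
556 = 10·55 + 6
55 = 9·6 + 1
6 = 6·1 + 0  (stop)
So 2279/556 = [4; 10, 9, 6].

[4; 10, 9, 6]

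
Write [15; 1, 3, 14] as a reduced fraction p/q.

Fold from the inside: start with 14/1.
  3 + 1/14 = 43/14
  1 + 14/43 = 57/43
  15 + 43/57 = 898/57

898/57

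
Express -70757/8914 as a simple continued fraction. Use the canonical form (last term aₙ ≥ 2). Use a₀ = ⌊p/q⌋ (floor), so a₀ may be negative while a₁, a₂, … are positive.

[-8; 16, 16, 3, 11]

-70757 = -8·8914 + 555
8914 = 16·555 + 34
555 = 16·34 + 11
34 = 3·11 + 1
11 = 11·1 + 0  (stop)
So -70757/8914 = [-8; 16, 16, 3, 11].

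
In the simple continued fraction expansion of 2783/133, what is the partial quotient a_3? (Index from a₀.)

3

2783 = 20·133 + 123   →  a_0 = 20
133 = 1·123 + 10   →  a_1 = 1
123 = 12·10 + 3   →  a_2 = 12
10 = 3·3 + 1   →  a_3 = 3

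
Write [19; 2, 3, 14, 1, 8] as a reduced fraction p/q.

18575/956

Using pₖ = aₖpₖ₋₁ + pₖ₋₂ and qₖ = aₖqₖ₋₁ + qₖ₋₂:
  k=0: a=19, p=19, q=1
  k=1: a=2, p=39, q=2
  k=2: a=3, p=136, q=7
  k=3: a=14, p=1943, q=100
  k=4: a=1, p=2079, q=107
  k=5: a=8, p=18575, q=956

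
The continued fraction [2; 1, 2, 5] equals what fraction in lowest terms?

Using pₖ = aₖpₖ₋₁ + pₖ₋₂ and qₖ = aₖqₖ₋₁ + qₖ₋₂:
  k=0: a=2, p=2, q=1
  k=1: a=1, p=3, q=1
  k=2: a=2, p=8, q=3
  k=3: a=5, p=43, q=16

43/16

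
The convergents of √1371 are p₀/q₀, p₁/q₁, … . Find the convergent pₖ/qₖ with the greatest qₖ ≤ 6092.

101417/2739

√1371 = [37; 37, 74, …] (period length 2).
Convergents:
  p_0/q_0 = 37/1
  p_1/q_1 = 1370/37
  p_2/q_2 = 101417/2739
  p_3/q_3 = 3753799/101380
q_2 = 2739 ≤ 6092 < 101380 = q_3, so the answer is 101417/2739.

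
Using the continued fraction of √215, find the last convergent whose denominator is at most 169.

1305/89

√215 = [14; 1, 1, 1, 28, …] (period length 4).
Convergents:
  p_0/q_0 = 14/1
  p_1/q_1 = 15/1
  p_2/q_2 = 29/2
  p_3/q_3 = 44/3
  p_4/q_4 = 1261/86
  p_5/q_5 = 1305/89
  p_6/q_6 = 2566/175
q_5 = 89 ≤ 169 < 175 = q_6, so the answer is 1305/89.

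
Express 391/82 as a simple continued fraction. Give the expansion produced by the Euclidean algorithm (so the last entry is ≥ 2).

[4; 1, 3, 3, 6]

391 = 4×82 + 63
82 = 1×63 + 19
63 = 3×19 + 6
19 = 3×6 + 1
6 = 6×1 + 0  (stop)
So 391/82 = [4; 1, 3, 3, 6].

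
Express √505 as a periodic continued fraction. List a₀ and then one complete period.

[22; 2, 8, 2, 44]

a₀ = ⌊√505⌋ = 22.
With m₀=0, d₀=1 and mₖ₊₁ = dₖaₖ − mₖ, dₖ₊₁ = (n − mₖ₊₁²)/dₖ, aₖ₊₁ = ⌊(a₀+mₖ₊₁)/dₖ₊₁⌋:
  k=1: m=22, d=21, a=2
  k=2: m=20, d=5, a=8
  k=3: m=20, d=21, a=2
  k=4: m=22, d=1, a=44
d=1 and a=2a₀=44 at k=4, so the next step gives (m, d) = (22, 21) again — its k=1 value — and the period has length 4.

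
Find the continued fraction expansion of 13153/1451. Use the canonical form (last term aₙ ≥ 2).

13153 = 9*1451 + 94
1451 = 15*94 + 41
94 = 2*41 + 12
41 = 3*12 + 5
12 = 2*5 + 2
5 = 2*2 + 1
2 = 2*1 + 0  (stop)
So 13153/1451 = [9; 15, 2, 3, 2, 2, 2].

[9; 15, 2, 3, 2, 2, 2]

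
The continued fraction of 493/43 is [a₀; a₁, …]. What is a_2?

493 = 11·43 + 20   →  a_0 = 11
43 = 2·20 + 3   →  a_1 = 2
20 = 6·3 + 2   →  a_2 = 6

6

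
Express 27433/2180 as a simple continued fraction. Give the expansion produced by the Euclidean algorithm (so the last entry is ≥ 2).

27433 = 12×2180 + 1273
2180 = 1×1273 + 907
1273 = 1×907 + 366
907 = 2×366 + 175
366 = 2×175 + 16
175 = 10×16 + 15
16 = 1×15 + 1
15 = 15×1 + 0  (stop)
So 27433/2180 = [12; 1, 1, 2, 2, 10, 1, 15].

[12; 1, 1, 2, 2, 10, 1, 15]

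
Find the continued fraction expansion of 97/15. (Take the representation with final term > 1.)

[6; 2, 7]

97 = 6·15 + 7
15 = 2·7 + 1
7 = 7·1 + 0  (stop)
So 97/15 = [6; 2, 7].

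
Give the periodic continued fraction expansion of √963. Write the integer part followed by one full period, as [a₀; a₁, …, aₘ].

[31; 31, 62]

a₀ = ⌊√963⌋ = 31.
With m₀=0, d₀=1 and mₖ₊₁ = dₖaₖ − mₖ, dₖ₊₁ = (n − mₖ₊₁²)/dₖ, aₖ₊₁ = ⌊(a₀+mₖ₊₁)/dₖ₊₁⌋:
  k=1: m=31, d=2, a=31
  k=2: m=31, d=1, a=62
d=1 and a=2a₀=62 at k=2, so the next step gives (m, d) = (31, 2) again — its k=1 value — and the period has length 2.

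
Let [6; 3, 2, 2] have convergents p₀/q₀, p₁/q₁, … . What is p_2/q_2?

44/7

Using pₖ = aₖpₖ₋₁ + pₖ₋₂, qₖ = aₖqₖ₋₁ + qₖ₋₂ (with p₋₁=1, p₋₂=0, q₋₁=0, q₋₂=1):
  k=0: a=6, p=6, q=1
  k=1: a=3, p=19, q=3
  k=2: a=2, p=44, q=7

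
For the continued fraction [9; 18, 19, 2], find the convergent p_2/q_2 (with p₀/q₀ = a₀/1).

Using pₖ = aₖpₖ₋₁ + pₖ₋₂, qₖ = aₖqₖ₋₁ + qₖ₋₂ (with p₋₁=1, p₋₂=0, q₋₁=0, q₋₂=1):
  k=0: a=9, p=9, q=1
  k=1: a=18, p=163, q=18
  k=2: a=19, p=3106, q=343

3106/343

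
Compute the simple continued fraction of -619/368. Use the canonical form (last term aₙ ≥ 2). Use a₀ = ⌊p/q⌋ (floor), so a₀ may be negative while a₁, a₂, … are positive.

-619 = -2·368 + 117
368 = 3·117 + 17
117 = 6·17 + 15
17 = 1·15 + 2
15 = 7·2 + 1
2 = 2·1 + 0  (stop)
So -619/368 = [-2; 3, 6, 1, 7, 2].

[-2; 3, 6, 1, 7, 2]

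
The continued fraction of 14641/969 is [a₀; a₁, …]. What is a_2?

14641 = 15·969 + 106   →  a_0 = 15
969 = 9·106 + 15   →  a_1 = 9
106 = 7·15 + 1   →  a_2 = 7

7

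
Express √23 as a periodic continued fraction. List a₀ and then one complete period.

[4; 1, 3, 1, 8]

a₀ = ⌊√23⌋ = 4.
With m₀=0, d₀=1 and mₖ₊₁ = dₖaₖ − mₖ, dₖ₊₁ = (n − mₖ₊₁²)/dₖ, aₖ₊₁ = ⌊(a₀+mₖ₊₁)/dₖ₊₁⌋:
  k=1: m=4, d=7, a=1
  k=2: m=3, d=2, a=3
  k=3: m=3, d=7, a=1
  k=4: m=4, d=1, a=8
d=1 and a=2a₀=8 at k=4, so the next step gives (m, d) = (4, 7) again — its k=1 value — and the period has length 4.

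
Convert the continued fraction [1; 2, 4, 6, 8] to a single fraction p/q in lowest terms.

Fold from the inside: start with 8/1.
  6 + 1/8 = 49/8
  4 + 8/49 = 204/49
  2 + 49/204 = 457/204
  1 + 204/457 = 661/457

661/457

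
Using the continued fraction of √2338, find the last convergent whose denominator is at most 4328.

198827/4112

√2338 = [48; 2, 1, 5, 48, 5, 1, 2, 96, …] (period length 8).
Convergents:
  p_0/q_0 = 48/1
  p_1/q_1 = 97/2
  p_2/q_2 = 145/3
  p_3/q_3 = 822/17
  p_4/q_4 = 39601/819
  p_5/q_5 = 198827/4112
  p_6/q_6 = 238428/4931
q_5 = 4112 ≤ 4328 < 4931 = q_6, so the answer is 198827/4112.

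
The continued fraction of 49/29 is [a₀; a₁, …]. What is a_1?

49 = 1·29 + 20   →  a_0 = 1
29 = 1·20 + 9   →  a_1 = 1

1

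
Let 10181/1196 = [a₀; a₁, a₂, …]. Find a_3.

10181 = 8·1196 + 613   →  a_0 = 8
1196 = 1·613 + 583   →  a_1 = 1
613 = 1·583 + 30   →  a_2 = 1
583 = 19·30 + 13   →  a_3 = 19

19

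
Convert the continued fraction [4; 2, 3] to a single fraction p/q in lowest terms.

31/7

Using pₖ = aₖpₖ₋₁ + pₖ₋₂ and qₖ = aₖqₖ₋₁ + qₖ₋₂:
  k=0: a=4, p=4, q=1
  k=1: a=2, p=9, q=2
  k=2: a=3, p=31, q=7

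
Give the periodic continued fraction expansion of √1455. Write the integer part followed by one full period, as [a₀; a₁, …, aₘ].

a₀ = ⌊√1455⌋ = 38.

[38; 6, 1, 11, 1, 6, 76]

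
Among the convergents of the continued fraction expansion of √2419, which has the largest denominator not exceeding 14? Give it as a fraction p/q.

541/11

√2419 = [49; 5, 2, 5, 98, …] (period length 4).
Convergents:
  p_0/q_0 = 49/1
  p_1/q_1 = 246/5
  p_2/q_2 = 541/11
  p_3/q_3 = 2951/60
q_2 = 11 ≤ 14 < 60 = q_3, so the answer is 541/11.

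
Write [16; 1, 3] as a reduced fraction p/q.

Using pₖ = aₖpₖ₋₁ + pₖ₋₂ and qₖ = aₖqₖ₋₁ + qₖ₋₂:
  k=0: a=16, p=16, q=1
  k=1: a=1, p=17, q=1
  k=2: a=3, p=67, q=4

67/4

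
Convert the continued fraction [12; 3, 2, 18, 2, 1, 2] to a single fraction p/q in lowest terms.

12938/1053

Fold from the inside: start with 2/1.
  1 + 1/2 = 3/2
  2 + 2/3 = 8/3
  18 + 3/8 = 147/8
  2 + 8/147 = 302/147
  3 + 147/302 = 1053/302
  12 + 302/1053 = 12938/1053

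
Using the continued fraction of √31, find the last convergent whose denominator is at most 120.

657/118

√31 = [5; 1, 1, 3, 5, 3, 1, 1, 10, …] (period length 8).
Convergents:
  p_0/q_0 = 5/1
  p_1/q_1 = 6/1
  p_2/q_2 = 11/2
  p_3/q_3 = 39/7
  p_4/q_4 = 206/37
  p_5/q_5 = 657/118
  p_6/q_6 = 863/155
q_5 = 118 ≤ 120 < 155 = q_6, so the answer is 657/118.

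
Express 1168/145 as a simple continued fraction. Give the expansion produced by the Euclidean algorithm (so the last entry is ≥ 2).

1168 = 8·145 + 8
145 = 18·8 + 1
8 = 8·1 + 0  (stop)
So 1168/145 = [8; 18, 8].

[8; 18, 8]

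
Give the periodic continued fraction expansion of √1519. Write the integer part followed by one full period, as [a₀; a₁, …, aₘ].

[38; 1, 37, 1, 76]

a₀ = ⌊√1519⌋ = 38.
With m₀=0, d₀=1 and mₖ₊₁ = dₖaₖ − mₖ, dₖ₊₁ = (n − mₖ₊₁²)/dₖ, aₖ₊₁ = ⌊(a₀+mₖ₊₁)/dₖ₊₁⌋:
  k=1: m=38, d=75, a=1
  k=2: m=37, d=2, a=37
  k=3: m=37, d=75, a=1
  k=4: m=38, d=1, a=76
d=1 and a=2a₀=76 at k=4, so the next step gives (m, d) = (38, 75) again — its k=1 value — and the period has length 4.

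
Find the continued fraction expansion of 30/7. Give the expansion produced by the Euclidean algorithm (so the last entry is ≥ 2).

30 = 4×7 + 2
7 = 3×2 + 1
2 = 2×1 + 0  (stop)
So 30/7 = [4; 3, 2].

[4; 3, 2]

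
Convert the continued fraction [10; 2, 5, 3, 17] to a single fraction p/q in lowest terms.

6337/606

Using pₖ = aₖpₖ₋₁ + pₖ₋₂ and qₖ = aₖqₖ₋₁ + qₖ₋₂:
  k=0: a=10, p=10, q=1
  k=1: a=2, p=21, q=2
  k=2: a=5, p=115, q=11
  k=3: a=3, p=366, q=35
  k=4: a=17, p=6337, q=606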